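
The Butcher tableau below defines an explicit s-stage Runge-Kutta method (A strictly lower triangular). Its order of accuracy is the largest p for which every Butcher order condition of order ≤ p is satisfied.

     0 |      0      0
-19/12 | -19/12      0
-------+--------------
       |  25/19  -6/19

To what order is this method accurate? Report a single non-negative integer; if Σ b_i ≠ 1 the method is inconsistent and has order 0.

2

b = (25/19, -6/19)
c = (0, -19/12)
Σ b_i: 25/19·1 + (-6/19)·1 = 1 ✓
b·c: (-6/19)·(-19/12) = 1/2 ✓; 2 stages ⇒ order 2.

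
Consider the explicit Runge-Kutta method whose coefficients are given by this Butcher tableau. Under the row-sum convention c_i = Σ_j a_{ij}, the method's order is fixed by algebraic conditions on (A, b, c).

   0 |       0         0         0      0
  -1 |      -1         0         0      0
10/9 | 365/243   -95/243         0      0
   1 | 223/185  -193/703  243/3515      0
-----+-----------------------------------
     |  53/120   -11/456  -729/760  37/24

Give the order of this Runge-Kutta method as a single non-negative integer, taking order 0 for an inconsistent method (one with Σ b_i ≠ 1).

4

b = (53/120, -11/456, -729/760, 37/24)
c = (0, -1, 10/9, 1)
Ac = (0, 0, 95/243, 13/37)
Σ b_i: 53/120·1 + (-11/456)·1 + (-729/760)·1 + 37/24·1 = 1 ✓
b·c: (-11/456)·(-1) + (-729/760)·10/9 + 37/24·1 = 1/2 ✓
b·c²: (-11/456)·1 + (-729/760)·100/81 + 37/24·1 = 1/3 ✓
b·Ac: (-729/760)·95/243 + 37/24·13/37 = 1/6 ✓
b·c³: (-11/456)·(-1) + (-729/760)·1000/729 + 37/24·1 = 1/4 ✓
b·(c∘Ac): (-729/760)·950/2187 + 37/24·13/37 = 1/8 ✓
b·Ac²: (-729/760)·(-95/243) + 37/24·(-7/37) = 1/12 ✓
b·A²c: 37/24·1/37 = 1/24 ✓; 4 stages ⇒ order 4.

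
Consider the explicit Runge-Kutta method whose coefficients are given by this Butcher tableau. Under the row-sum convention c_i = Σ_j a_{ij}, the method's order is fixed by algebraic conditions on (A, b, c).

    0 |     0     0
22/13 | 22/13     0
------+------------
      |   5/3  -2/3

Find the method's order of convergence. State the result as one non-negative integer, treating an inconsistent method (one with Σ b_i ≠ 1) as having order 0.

1

b = (5/3, -2/3)
c = (0, 22/13)
Σ b_i: 5/3·1 + (-2/3)·1 = 1 ✓
b·c: (-2/3)·22/13 = -44/39 ≠ 1/2 ⇒ order 1.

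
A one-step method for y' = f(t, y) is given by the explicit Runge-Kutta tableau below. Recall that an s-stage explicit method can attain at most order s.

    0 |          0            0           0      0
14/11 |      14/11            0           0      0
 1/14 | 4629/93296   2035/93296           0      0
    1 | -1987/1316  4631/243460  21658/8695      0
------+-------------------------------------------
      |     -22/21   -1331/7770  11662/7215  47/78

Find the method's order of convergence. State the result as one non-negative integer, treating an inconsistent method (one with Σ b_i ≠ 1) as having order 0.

b = (-22/21, -1331/7770, 11662/7215, 47/78)
c = (0, 14/11, 1/14, 1)
Ac = (0, 0, 185/6664, 19/94)
Σ b_i: (-22/21)·1 + (-1331/7770)·1 + 11662/7215·1 + 47/78·1 = 1 ✓
b·c: (-1331/7770)·14/11 + 11662/7215·1/14 + 47/78·1 = 1/2 ✓
b·c²: (-1331/7770)·196/121 + 11662/7215·1/196 + 47/78·1 = 1/3 ✓
b·Ac: 11662/7215·185/6664 + 47/78·19/94 = 1/6 ✓
b·c³: (-1331/7770)·2744/1331 + 11662/7215·1/2744 + 47/78·1 = 1/4 ✓
b·(c∘Ac): 11662/7215·185/93296 + 47/78·19/94 = 1/8 ✓
b·Ac²: 11662/7215·185/5236 + 47/78·45/1034 = 1/12 ✓
b·A²c: 47/78·13/188 = 1/24 ✓; 4 stages ⇒ order 4.

4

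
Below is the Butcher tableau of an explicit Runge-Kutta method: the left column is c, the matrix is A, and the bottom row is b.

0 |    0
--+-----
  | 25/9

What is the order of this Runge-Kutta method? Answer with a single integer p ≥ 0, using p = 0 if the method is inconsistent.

0

b = (25/9)
c = (0)
Σ b_i: 25/9·1 = 25/9 ≠ 1 ⇒ order 0.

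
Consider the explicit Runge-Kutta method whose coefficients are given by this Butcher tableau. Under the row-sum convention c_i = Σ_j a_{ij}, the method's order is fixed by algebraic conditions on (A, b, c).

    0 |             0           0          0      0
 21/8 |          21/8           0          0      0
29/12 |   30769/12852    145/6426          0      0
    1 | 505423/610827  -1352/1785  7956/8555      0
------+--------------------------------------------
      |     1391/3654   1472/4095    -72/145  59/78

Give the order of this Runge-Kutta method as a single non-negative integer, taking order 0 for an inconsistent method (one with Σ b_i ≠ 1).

b = (1391/3654, 1472/4095, -72/145, 59/78)
c = (0, 21/8, 29/12, 1)
Ac = (0, 0, 145/2448, 260/1003)
Σ b_i: 1391/3654·1 + 1472/4095·1 + (-72/145)·1 + 59/78·1 = 1 ✓
b·c: 1472/4095·21/8 + (-72/145)·29/12 + 59/78·1 = 1/2 ✓
b·c²: 1472/4095·441/64 + (-72/145)·841/144 + 59/78·1 = 1/3 ✓
b·Ac: (-72/145)·145/2448 + 59/78·260/1003 = 1/6 ✓
b·c³: 1472/4095·9261/512 + (-72/145)·24389/1728 + 59/78·1 = 1/4 ✓
b·(c∘Ac): (-72/145)·4205/29376 + 59/78·260/1003 = 1/8 ✓
b·Ac²: (-72/145)·1015/6528 + 59/78·1703/8024 = 1/12 ✓
b·A²c: 59/78·13/236 = 1/24 ✓; 4 stages ⇒ order 4.

4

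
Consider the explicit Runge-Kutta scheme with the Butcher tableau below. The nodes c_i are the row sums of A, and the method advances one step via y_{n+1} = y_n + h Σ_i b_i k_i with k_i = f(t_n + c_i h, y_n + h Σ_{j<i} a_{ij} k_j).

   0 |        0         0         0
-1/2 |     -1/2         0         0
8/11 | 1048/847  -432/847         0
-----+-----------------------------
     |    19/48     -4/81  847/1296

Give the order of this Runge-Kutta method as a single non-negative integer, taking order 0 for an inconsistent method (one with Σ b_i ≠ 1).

3

b = (19/48, -4/81, 847/1296)
c = (0, -1/2, 8/11)
Ac = (0, 0, 216/847)
Σ b_i: 19/48·1 + (-4/81)·1 + 847/1296·1 = 1 ✓
b·c: (-4/81)·(-1/2) + 847/1296·8/11 = 1/2 ✓
b·c²: (-4/81)·1/4 + 847/1296·64/121 = 1/3 ✓
b·Ac: 847/1296·216/847 = 1/6 ✓; 3 stages ⇒ order 3.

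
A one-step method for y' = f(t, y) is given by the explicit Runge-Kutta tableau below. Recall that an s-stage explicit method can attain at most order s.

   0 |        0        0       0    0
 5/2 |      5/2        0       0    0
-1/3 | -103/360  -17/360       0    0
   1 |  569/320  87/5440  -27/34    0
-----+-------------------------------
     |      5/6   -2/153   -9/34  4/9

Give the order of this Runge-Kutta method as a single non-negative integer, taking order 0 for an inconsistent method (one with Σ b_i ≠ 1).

b = (5/6, -2/153, -9/34, 4/9)
c = (0, 5/2, -1/3, 1)
Ac = (0, 0, -17/144, 39/128)
Σ b_i: 5/6·1 + (-2/153)·1 + (-9/34)·1 + 4/9·1 = 1 ✓
b·c: (-2/153)·5/2 + (-9/34)·(-1/3) + 4/9·1 = 1/2 ✓
b·c²: (-2/153)·25/4 + (-9/34)·1/9 + 4/9·1 = 1/3 ✓
b·Ac: (-9/34)·(-17/144) + 4/9·39/128 = 1/6 ✓
b·c³: (-2/153)·125/8 + (-9/34)·(-1/27) + 4/9·1 = 1/4 ✓
b·(c∘Ac): (-9/34)·17/432 + 4/9·39/128 = 1/8 ✓
b·Ac²: (-9/34)·(-85/288) + 4/9·3/256 = 1/12 ✓
b·A²c: 4/9·3/32 = 1/24 ✓; 4 stages ⇒ order 4.

4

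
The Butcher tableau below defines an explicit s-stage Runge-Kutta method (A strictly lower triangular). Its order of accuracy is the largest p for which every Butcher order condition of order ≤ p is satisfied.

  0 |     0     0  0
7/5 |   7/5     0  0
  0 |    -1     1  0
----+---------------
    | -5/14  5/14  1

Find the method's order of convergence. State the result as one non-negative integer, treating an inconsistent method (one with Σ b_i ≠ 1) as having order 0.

2

b = (-5/14, 5/14, 1)
c = (0, 7/5, 0)
Ac = (0, 0, 7/5)
Σ b_i: (-5/14)·1 + 5/14·1 + 1·1 = 1 ✓
b·c: 5/14·7/5 = 1/2 ✓
b·c²: 5/14·49/25 = 7/10 ≠ 1/3 ⇒ order 2.
b·Ac: 1·7/5 = 7/5 ≠ 1/6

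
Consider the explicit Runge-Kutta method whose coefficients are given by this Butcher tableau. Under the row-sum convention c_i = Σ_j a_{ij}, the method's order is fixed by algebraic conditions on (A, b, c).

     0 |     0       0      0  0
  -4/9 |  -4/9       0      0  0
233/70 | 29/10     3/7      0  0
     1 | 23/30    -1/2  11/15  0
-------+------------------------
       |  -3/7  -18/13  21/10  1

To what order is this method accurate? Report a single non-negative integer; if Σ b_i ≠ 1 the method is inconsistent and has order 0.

0

b = (-3/7, -18/13, 21/10, 1)
c = (0, -4/9, 233/70, 1)
Ac = (0, 0, -4/21, 8389/3150)
Σ b_i: (-3/7)·1 + (-18/13)·1 + 21/10·1 + 1·1 = 1171/910 ≠ 1 ⇒ order 0.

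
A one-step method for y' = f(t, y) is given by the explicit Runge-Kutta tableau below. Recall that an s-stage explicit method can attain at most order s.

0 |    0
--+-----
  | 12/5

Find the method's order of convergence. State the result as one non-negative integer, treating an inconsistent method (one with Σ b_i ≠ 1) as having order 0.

b = (12/5)
c = (0)
Σ b_i: 12/5·1 = 12/5 ≠ 1 ⇒ order 0.

0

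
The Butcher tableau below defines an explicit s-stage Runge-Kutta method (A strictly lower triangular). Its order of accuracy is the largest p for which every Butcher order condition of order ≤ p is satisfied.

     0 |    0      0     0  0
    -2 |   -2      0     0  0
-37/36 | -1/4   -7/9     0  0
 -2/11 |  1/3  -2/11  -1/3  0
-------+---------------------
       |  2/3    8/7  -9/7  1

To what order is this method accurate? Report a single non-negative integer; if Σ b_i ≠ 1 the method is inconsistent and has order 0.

b = (2/3, 8/7, -9/7, 1)
c = (0, -2, -37/36, -2/11)
Ac = (0, 0, 14/9, 839/1188)
Σ b_i: 2/3·1 + 8/7·1 + (-9/7)·1 + 1·1 = 32/21 ≠ 1 ⇒ order 0.

0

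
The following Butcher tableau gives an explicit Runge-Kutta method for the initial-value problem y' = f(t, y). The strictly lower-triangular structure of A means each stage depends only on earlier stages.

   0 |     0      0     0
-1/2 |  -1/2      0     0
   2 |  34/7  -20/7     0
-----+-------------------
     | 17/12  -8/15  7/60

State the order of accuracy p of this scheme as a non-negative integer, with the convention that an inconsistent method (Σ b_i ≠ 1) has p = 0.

3

b = (17/12, -8/15, 7/60)
c = (0, -1/2, 2)
Ac = (0, 0, 10/7)
Σ b_i: 17/12·1 + (-8/15)·1 + 7/60·1 = 1 ✓
b·c: (-8/15)·(-1/2) + 7/60·2 = 1/2 ✓
b·c²: (-8/15)·1/4 + 7/60·4 = 1/3 ✓
b·Ac: 7/60·10/7 = 1/6 ✓; 3 stages ⇒ order 3.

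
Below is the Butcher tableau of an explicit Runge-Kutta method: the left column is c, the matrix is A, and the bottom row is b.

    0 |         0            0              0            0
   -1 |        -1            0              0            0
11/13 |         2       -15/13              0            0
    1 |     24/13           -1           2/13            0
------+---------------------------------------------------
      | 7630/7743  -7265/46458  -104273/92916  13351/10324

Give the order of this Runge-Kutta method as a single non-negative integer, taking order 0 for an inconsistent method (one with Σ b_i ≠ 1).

3

b = (7630/7743, -7265/46458, -104273/92916, 13351/10324)
c = (0, -1, 11/13, 1)
Ac = (0, 0, 15/13, 191/169)
Σ b_i: 7630/7743·1 + (-7265/46458)·1 + (-104273/92916)·1 + 13351/10324·1 = 1 ✓
b·c: (-7265/46458)·(-1) + (-104273/92916)·11/13 + 13351/10324·1 = 1/2 ✓
b·c²: (-7265/46458)·1 + (-104273/92916)·121/169 + 13351/10324·1 = 1/3 ✓
b·Ac: (-104273/92916)·15/13 + 13351/10324·191/169 = 1/6 ✓
b·c³: (-7265/46458)·(-1) + (-104273/92916)·1331/2197 + 13351/10324·1 = 154955/201318 ≠ 1/4 ⇒ order 3.
b·(c∘Ac): (-104273/92916)·165/169 + 13351/10324·191/169 = 2833/7743 ≠ 1/8
b·Ac²: (-104273/92916)·(-15/13) + 13351/10324·(-1955/2197) = 29015/201318 ≠ 1/12
b·A²c: 13351/10324·30/169 = 1185/5162 ≠ 1/24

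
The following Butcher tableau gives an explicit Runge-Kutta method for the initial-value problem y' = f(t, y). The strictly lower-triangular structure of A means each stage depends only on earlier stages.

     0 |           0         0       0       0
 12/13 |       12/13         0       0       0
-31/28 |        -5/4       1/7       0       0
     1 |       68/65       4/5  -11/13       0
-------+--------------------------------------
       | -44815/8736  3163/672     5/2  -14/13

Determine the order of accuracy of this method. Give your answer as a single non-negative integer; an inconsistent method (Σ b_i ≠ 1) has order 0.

b = (-44815/8736, 3163/672, 5/2, -14/13)
c = (0, 12/13, -31/28, 1)
Ac = (0, 0, 12/91, 3049/1820)
Σ b_i: (-44815/8736)·1 + 3163/672·1 + 5/2·1 + (-14/13)·1 = 1 ✓
b·c: 3163/672·12/13 + 5/2·(-31/28) + (-14/13)·1 = 1/2 ✓
b·c²: 3163/672·144/169 + 5/2·961/784 + (-14/13)·1 = 1589437/264992 ≠ 1/3 ⇒ order 2.
b·Ac: 5/2·12/91 + (-14/13)·3049/1820 = -17443/11830 ≠ 1/6

2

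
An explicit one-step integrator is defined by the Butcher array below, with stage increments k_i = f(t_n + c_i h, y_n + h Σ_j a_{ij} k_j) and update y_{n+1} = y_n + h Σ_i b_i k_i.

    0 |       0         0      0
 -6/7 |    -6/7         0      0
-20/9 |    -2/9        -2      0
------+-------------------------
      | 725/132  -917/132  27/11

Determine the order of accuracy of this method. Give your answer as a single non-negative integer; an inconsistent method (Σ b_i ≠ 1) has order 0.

2

b = (725/132, -917/132, 27/11)
c = (0, -6/7, -20/9)
Ac = (0, 0, 12/7)
Σ b_i: 725/132·1 + (-917/132)·1 + 27/11·1 = 1 ✓
b·c: (-917/132)·(-6/7) + 27/11·(-20/9) = 1/2 ✓
b·c²: (-917/132)·36/49 + 27/11·400/81 = 1621/231 ≠ 1/3 ⇒ order 2.
b·Ac: 27/11·12/7 = 324/77 ≠ 1/6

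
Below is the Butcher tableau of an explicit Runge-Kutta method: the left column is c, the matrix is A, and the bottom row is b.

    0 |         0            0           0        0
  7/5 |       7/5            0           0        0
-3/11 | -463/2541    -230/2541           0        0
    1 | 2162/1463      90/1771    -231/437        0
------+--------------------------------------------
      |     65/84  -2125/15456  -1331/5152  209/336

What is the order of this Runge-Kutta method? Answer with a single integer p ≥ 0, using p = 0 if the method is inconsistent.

b = (65/84, -2125/15456, -1331/5152, 209/336)
c = (0, 7/5, -3/11, 1)
Ac = (0, 0, -46/363, 45/209)
Σ b_i: 65/84·1 + (-2125/15456)·1 + (-1331/5152)·1 + 209/336·1 = 1 ✓
b·c: (-2125/15456)·7/5 + (-1331/5152)·(-3/11) + 209/336·1 = 1/2 ✓
b·c²: (-2125/15456)·49/25 + (-1331/5152)·9/121 + 209/336·1 = 1/3 ✓
b·Ac: (-1331/5152)·(-46/363) + 209/336·45/209 = 1/6 ✓
b·c³: (-2125/15456)·343/125 + (-1331/5152)·(-27/1331) + 209/336·1 = 1/4 ✓
b·(c∘Ac): (-1331/5152)·46/1331 + 209/336·45/209 = 1/8 ✓
b·Ac²: (-1331/5152)·(-322/1815) + 209/336·63/1045 = 1/12 ✓
b·A²c: 209/336·14/209 = 1/24 ✓; 4 stages ⇒ order 4.

4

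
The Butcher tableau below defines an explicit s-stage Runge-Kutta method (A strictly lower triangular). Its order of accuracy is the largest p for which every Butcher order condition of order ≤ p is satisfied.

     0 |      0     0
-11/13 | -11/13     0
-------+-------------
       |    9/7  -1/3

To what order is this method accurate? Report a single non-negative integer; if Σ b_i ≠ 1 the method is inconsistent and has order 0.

0

b = (9/7, -1/3)
c = (0, -11/13)
Σ b_i: 9/7·1 + (-1/3)·1 = 20/21 ≠ 1 ⇒ order 0.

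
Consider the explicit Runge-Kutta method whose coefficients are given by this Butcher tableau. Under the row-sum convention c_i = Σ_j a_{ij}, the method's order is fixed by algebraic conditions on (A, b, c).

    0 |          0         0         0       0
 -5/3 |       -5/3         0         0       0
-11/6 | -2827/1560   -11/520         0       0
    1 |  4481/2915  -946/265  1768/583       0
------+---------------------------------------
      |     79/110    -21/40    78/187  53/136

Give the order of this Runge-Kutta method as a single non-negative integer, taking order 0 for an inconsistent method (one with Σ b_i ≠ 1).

b = (79/110, -21/40, 78/187, 53/136)
c = (0, -5/3, -11/6, 1)
Ac = (0, 0, 11/312, 62/159)
Σ b_i: 79/110·1 + (-21/40)·1 + 78/187·1 + 53/136·1 = 1 ✓
b·c: (-21/40)·(-5/3) + 78/187·(-11/6) + 53/136·1 = 1/2 ✓
b·c²: (-21/40)·25/9 + 78/187·121/36 + 53/136·1 = 1/3 ✓
b·Ac: 78/187·11/312 + 53/136·62/159 = 1/6 ✓
b·c³: (-21/40)·(-125/27) + 78/187·(-1331/216) + 53/136·1 = 1/4 ✓
b·(c∘Ac): 78/187·(-121/1872) + 53/136·62/159 = 1/8 ✓
b·Ac²: 78/187·(-55/936) + 53/136·44/159 = 1/12 ✓
b·A²c: 53/136·17/159 = 1/24 ✓; 4 stages ⇒ order 4.

4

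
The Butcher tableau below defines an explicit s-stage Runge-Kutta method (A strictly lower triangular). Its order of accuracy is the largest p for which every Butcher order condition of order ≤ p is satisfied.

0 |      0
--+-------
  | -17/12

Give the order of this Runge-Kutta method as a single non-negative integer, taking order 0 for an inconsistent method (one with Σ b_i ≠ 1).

0

b = (-17/12)
c = (0)
Σ b_i: (-17/12)·1 = -17/12 ≠ 1 ⇒ order 0.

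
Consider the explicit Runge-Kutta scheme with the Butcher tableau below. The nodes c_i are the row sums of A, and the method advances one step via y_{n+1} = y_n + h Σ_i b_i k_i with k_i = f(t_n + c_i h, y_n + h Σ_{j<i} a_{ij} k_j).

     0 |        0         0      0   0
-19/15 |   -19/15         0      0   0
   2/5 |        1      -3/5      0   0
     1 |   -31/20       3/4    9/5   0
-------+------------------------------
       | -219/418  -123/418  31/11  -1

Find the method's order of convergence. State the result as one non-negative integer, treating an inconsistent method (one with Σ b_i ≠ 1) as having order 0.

2

b = (-219/418, -123/418, 31/11, -1)
c = (0, -19/15, 2/5, 1)
Ac = (0, 0, 19/25, -23/100)
Σ b_i: (-219/418)·1 + (-123/418)·1 + 31/11·1 + (-1)·1 = 1 ✓
b·c: (-123/418)·(-19/15) + 31/11·2/5 + (-1)·1 = 1/2 ✓
b·c²: (-123/418)·361/225 + 31/11·4/25 + (-1)·1 = -337/330 ≠ 1/3 ⇒ order 2.
b·Ac: 31/11·19/25 + (-1)·(-23/100) = 2609/1100 ≠ 1/6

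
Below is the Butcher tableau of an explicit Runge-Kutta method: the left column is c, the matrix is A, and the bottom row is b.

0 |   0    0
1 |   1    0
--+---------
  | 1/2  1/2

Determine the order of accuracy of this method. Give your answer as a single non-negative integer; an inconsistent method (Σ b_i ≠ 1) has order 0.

2

b = (1/2, 1/2)
c = (0, 1)
Σ b_i: 1/2·1 + 1/2·1 = 1 ✓
b·c: 1/2·1 = 1/2 ✓; 2 stages ⇒ order 2.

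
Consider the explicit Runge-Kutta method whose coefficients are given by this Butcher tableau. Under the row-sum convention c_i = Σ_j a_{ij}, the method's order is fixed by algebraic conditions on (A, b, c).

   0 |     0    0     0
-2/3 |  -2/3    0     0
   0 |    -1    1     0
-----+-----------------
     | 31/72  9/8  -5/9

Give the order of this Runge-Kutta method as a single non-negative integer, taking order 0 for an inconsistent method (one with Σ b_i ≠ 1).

1

b = (31/72, 9/8, -5/9)
c = (0, -2/3, 0)
Ac = (0, 0, -2/3)
Σ b_i: 31/72·1 + 9/8·1 + (-5/9)·1 = 1 ✓
b·c: 9/8·(-2/3) = -3/4 ≠ 1/2 ⇒ order 1.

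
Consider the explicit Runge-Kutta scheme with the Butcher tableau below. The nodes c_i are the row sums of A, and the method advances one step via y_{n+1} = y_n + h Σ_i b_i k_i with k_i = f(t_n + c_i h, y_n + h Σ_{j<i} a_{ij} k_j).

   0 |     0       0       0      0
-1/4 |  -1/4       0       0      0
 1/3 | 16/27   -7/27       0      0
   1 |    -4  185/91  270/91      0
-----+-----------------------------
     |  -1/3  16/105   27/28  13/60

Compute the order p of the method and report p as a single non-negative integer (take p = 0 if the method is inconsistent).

4

b = (-1/3, 16/105, 27/28, 13/60)
c = (0, -1/4, 1/3, 1)
Ac = (0, 0, 7/108, 25/52)
Σ b_i: (-1/3)·1 + 16/105·1 + 27/28·1 + 13/60·1 = 1 ✓
b·c: 16/105·(-1/4) + 27/28·1/3 + 13/60·1 = 1/2 ✓
b·c²: 16/105·1/16 + 27/28·1/9 + 13/60·1 = 1/3 ✓
b·Ac: 27/28·7/108 + 13/60·25/52 = 1/6 ✓
b·c³: 16/105·(-1/64) + 27/28·1/27 + 13/60·1 = 1/4 ✓
b·(c∘Ac): 27/28·7/324 + 13/60·25/52 = 1/8 ✓
b·Ac²: 27/28·(-7/432) + 13/60·95/208 = 1/12 ✓
b·A²c: 13/60·5/26 = 1/24 ✓; 4 stages ⇒ order 4.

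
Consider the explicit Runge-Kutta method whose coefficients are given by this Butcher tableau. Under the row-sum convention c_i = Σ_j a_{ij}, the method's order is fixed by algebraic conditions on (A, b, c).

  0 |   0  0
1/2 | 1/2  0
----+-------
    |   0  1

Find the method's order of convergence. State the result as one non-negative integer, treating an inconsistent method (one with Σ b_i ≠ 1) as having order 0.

b = (0, 1)
c = (0, 1/2)
Σ b_i: 1·1 = 1 ✓
b·c: 1·1/2 = 1/2 ✓; 2 stages ⇒ order 2.

2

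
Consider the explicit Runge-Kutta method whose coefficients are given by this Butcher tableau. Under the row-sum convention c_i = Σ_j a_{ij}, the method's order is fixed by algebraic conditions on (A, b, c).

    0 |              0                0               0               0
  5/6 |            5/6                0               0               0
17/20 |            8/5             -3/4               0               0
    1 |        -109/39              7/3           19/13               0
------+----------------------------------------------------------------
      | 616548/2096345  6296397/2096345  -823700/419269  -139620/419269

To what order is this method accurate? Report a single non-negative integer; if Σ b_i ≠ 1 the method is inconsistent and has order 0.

b = (616548/2096345, 6296397/2096345, -823700/419269, -139620/419269)
c = (0, 5/6, 17/20, 1)
Ac = (0, 0, -5/8, 7457/2340)
Σ b_i: 616548/2096345·1 + 6296397/2096345·1 + (-823700/419269)·1 + (-139620/419269)·1 = 1 ✓
b·c: 6296397/2096345·5/6 + (-823700/419269)·17/20 + (-139620/419269)·1 = 1/2 ✓
b·c²: 6296397/2096345·25/36 + (-823700/419269)·289/400 + (-139620/419269)·1 = 1/3 ✓
b·Ac: (-823700/419269)·(-5/8) + (-139620/419269)·7457/2340 = 1/6 ✓
b·c³: 6296397/2096345·125/216 + (-823700/419269)·4913/8000 + (-139620/419269)·1 = 59957921/301873680 ≠ 1/4 ⇒ order 3.
b·(c∘Ac): (-823700/419269)·(-17/32) + (-139620/419269)·7457/2340 = -176249/10062456 ≠ 1/8
b·Ac²: (-823700/419269)·(-25/48) + (-139620/419269)·375757/140400 = 2490343/18867105 ≠ 1/12
b·A²c: (-139620/419269)·(-95/104) = 255075/838538 ≠ 1/24

3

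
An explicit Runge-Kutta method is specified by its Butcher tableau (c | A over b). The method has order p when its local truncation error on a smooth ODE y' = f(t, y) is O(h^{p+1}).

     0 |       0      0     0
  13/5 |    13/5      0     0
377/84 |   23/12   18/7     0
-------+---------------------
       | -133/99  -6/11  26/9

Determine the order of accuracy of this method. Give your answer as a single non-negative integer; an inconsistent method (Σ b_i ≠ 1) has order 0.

b = (-133/99, -6/11, 26/9)
c = (0, 13/5, 377/84)
Ac = (0, 0, 234/35)
Σ b_i: (-133/99)·1 + (-6/11)·1 + 26/9·1 = 1 ✓
b·c: (-6/11)·13/5 + 26/9·377/84 = 240071/20790 ≠ 1/2 ⇒ order 1.

1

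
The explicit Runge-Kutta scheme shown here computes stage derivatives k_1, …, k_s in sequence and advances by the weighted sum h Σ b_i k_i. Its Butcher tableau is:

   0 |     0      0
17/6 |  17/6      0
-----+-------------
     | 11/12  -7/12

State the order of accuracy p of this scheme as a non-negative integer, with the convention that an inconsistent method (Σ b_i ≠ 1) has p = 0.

0

b = (11/12, -7/12)
c = (0, 17/6)
Σ b_i: 11/12·1 + (-7/12)·1 = 1/3 ≠ 1 ⇒ order 0.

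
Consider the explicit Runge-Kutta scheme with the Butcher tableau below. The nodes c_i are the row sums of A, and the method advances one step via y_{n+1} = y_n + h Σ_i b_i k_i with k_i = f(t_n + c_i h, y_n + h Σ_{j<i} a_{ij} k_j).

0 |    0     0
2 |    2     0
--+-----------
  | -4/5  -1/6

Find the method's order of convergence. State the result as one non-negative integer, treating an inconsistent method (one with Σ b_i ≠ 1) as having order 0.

0

b = (-4/5, -1/6)
c = (0, 2)
Σ b_i: (-4/5)·1 + (-1/6)·1 = -29/30 ≠ 1 ⇒ order 0.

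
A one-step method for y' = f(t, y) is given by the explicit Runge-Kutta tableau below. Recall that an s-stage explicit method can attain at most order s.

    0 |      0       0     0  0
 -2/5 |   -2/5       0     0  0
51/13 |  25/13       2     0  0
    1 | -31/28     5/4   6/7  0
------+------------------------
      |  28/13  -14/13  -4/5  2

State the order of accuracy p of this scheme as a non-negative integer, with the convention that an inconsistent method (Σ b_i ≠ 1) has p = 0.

b = (28/13, -14/13, -4/5, 2)
c = (0, -2/5, 51/13, 1)
Ac = (0, 0, -4/5, 521/182)
Σ b_i: 28/13·1 + (-14/13)·1 + (-4/5)·1 + 2·1 = 148/65 ≠ 1 ⇒ order 0.

0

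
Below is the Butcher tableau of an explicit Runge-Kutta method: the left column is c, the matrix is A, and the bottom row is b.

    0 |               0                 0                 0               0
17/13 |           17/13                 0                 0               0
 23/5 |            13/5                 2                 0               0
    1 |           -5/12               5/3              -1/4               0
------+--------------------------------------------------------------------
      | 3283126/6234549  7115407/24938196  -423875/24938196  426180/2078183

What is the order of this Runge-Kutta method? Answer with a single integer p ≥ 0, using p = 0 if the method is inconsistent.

3

b = (3283126/6234549, 7115407/24938196, -423875/24938196, 426180/2078183)
c = (0, 17/13, 23/5, 1)
Ac = (0, 0, 34/13, 803/780)
Σ b_i: 3283126/6234549·1 + 7115407/24938196·1 + (-423875/24938196)·1 + 426180/2078183·1 = 1 ✓
b·c: 7115407/24938196·17/13 + (-423875/24938196)·23/5 + 426180/2078183·1 = 1/2 ✓
b·c²: 7115407/24938196·289/169 + (-423875/24938196)·529/25 + 426180/2078183·1 = 1/3 ✓
b·Ac: (-423875/24938196)·34/13 + 426180/2078183·803/780 = 1/6 ✓
b·c³: 7115407/24938196·4913/2197 + (-423875/24938196)·12167/125 + 426180/2078183·1 = -43836957/54032758 ≠ 1/4 ⇒ order 3.
b·(c∘Ac): (-423875/24938196)·782/65 + 426180/2078183·803/780 = 1075229/162098274 ≠ 1/8
b·Ac²: (-423875/24938196)·578/169 + 426180/2078183·(-123703/50700) = -452651833/810491370 ≠ 1/12
b·A²c: 426180/2078183·(-17/26) = -3622530/27016379 ≠ 1/24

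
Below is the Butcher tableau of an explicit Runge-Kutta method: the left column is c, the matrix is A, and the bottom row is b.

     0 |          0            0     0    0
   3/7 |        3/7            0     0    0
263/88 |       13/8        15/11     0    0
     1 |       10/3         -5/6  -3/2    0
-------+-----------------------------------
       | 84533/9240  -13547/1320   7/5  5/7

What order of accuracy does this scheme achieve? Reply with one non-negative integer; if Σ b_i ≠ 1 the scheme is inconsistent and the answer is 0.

2

b = (84533/9240, -13547/1320, 7/5, 5/7)
c = (0, 3/7, 263/88, 1)
Ac = (0, 0, 45/77, -5963/1232)
Σ b_i: 84533/9240·1 + (-13547/1320)·1 + 7/5·1 + 5/7·1 = 1 ✓
b·c: (-13547/1320)·3/7 + 7/5·263/88 + 5/7·1 = 1/2 ✓
b·c²: (-13547/1320)·9/49 + 7/5·69169/7744 + 5/7·1 = 21503759/1897280 ≠ 1/3 ⇒ order 2.
b·Ac: 7/5·45/77 + 5/7·(-5963/1232) = -2069/784 ≠ 1/6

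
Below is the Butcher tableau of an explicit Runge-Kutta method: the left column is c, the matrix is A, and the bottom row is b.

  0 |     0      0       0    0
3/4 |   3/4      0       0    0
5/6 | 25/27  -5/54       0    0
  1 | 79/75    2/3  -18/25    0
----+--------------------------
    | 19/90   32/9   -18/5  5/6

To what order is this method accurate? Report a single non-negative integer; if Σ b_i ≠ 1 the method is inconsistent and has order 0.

4

b = (19/90, 32/9, -18/5, 5/6)
c = (0, 3/4, 5/6, 1)
Ac = (0, 0, -5/72, -1/10)
Σ b_i: 19/90·1 + 32/9·1 + (-18/5)·1 + 5/6·1 = 1 ✓
b·c: 32/9·3/4 + (-18/5)·5/6 + 5/6·1 = 1/2 ✓
b·c²: 32/9·9/16 + (-18/5)·25/36 + 5/6·1 = 1/3 ✓
b·Ac: (-18/5)·(-5/72) + 5/6·(-1/10) = 1/6 ✓
b·c³: 32/9·27/64 + (-18/5)·125/216 + 5/6·1 = 1/4 ✓
b·(c∘Ac): (-18/5)·(-25/432) + 5/6·(-1/10) = 1/8 ✓
b·Ac²: (-18/5)·(-5/96) + 5/6·(-1/8) = 1/12 ✓
b·A²c: 5/6·1/20 = 1/24 ✓; 4 stages ⇒ order 4.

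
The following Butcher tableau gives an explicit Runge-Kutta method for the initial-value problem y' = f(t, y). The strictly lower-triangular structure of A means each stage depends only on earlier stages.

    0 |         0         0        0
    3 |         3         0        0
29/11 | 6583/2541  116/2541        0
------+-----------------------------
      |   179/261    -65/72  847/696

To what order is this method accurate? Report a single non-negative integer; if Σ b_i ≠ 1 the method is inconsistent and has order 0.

3

b = (179/261, -65/72, 847/696)
c = (0, 3, 29/11)
Ac = (0, 0, 116/847)
Σ b_i: 179/261·1 + (-65/72)·1 + 847/696·1 = 1 ✓
b·c: (-65/72)·3 + 847/696·29/11 = 1/2 ✓
b·c²: (-65/72)·9 + 847/696·841/121 = 1/3 ✓
b·Ac: 847/696·116/847 = 1/6 ✓; 3 stages ⇒ order 3.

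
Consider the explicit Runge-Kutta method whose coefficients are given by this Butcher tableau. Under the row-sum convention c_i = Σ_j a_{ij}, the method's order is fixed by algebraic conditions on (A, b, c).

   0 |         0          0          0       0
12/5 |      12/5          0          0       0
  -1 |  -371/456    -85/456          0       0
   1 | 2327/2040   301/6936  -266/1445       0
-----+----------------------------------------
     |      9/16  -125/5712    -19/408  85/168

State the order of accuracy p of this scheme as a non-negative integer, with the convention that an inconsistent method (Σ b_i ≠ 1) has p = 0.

4

b = (9/16, -125/5712, -19/408, 85/168)
c = (0, 12/5, -1, 1)
Ac = (0, 0, -17/38, 49/170)
Σ b_i: 9/16·1 + (-125/5712)·1 + (-19/408)·1 + 85/168·1 = 1 ✓
b·c: (-125/5712)·12/5 + (-19/408)·(-1) + 85/168·1 = 1/2 ✓
b·c²: (-125/5712)·144/25 + (-19/408)·1 + 85/168·1 = 1/3 ✓
b·Ac: (-19/408)·(-17/38) + 85/168·49/170 = 1/6 ✓
b·c³: (-125/5712)·1728/125 + (-19/408)·(-1) + 85/168·1 = 1/4 ✓
b·(c∘Ac): (-19/408)·17/38 + 85/168·49/170 = 1/8 ✓
b·Ac²: (-19/408)·(-102/95) + 85/168·28/425 = 1/12 ✓
b·A²c: 85/168·7/85 = 1/24 ✓; 4 stages ⇒ order 4.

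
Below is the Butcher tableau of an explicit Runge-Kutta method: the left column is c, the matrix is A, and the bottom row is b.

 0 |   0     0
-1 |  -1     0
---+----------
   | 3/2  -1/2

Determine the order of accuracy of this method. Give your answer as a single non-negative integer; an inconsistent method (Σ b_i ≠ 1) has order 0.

2

b = (3/2, -1/2)
c = (0, -1)
Σ b_i: 3/2·1 + (-1/2)·1 = 1 ✓
b·c: (-1/2)·(-1) = 1/2 ✓; 2 stages ⇒ order 2.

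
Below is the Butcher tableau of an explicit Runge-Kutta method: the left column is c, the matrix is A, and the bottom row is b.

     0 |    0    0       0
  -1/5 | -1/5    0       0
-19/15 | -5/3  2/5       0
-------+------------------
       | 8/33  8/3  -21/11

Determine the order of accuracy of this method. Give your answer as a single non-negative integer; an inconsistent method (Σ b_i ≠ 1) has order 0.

1

b = (8/33, 8/3, -21/11)
c = (0, -1/5, -19/15)
Ac = (0, 0, -2/25)
Σ b_i: 8/33·1 + 8/3·1 + (-21/11)·1 = 1 ✓
b·c: 8/3·(-1/5) + (-21/11)·(-19/15) = 311/165 ≠ 1/2 ⇒ order 1.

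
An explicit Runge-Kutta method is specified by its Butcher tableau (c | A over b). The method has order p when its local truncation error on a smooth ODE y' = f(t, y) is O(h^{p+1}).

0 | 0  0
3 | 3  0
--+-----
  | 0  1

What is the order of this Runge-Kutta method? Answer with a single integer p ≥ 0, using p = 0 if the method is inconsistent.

1

b = (0, 1)
c = (0, 3)
Σ b_i: 1·1 = 1 ✓
b·c: 1·3 = 3 ≠ 1/2 ⇒ order 1.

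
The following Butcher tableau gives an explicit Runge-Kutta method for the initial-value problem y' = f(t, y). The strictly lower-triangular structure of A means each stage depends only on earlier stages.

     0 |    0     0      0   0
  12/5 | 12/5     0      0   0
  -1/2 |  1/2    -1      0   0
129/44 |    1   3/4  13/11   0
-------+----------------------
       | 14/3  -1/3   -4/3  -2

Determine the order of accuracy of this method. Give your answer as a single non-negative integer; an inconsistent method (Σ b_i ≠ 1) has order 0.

b = (14/3, -1/3, -4/3, -2)
c = (0, 12/5, -1/2, 129/44)
Ac = (0, 0, -12/5, 133/110)
Σ b_i: 14/3·1 + (-1/3)·1 + (-4/3)·1 + (-2)·1 = 1 ✓
b·c: (-1/3)·12/5 + (-4/3)·(-1/2) + (-2)·129/44 = -1979/330 ≠ 1/2 ⇒ order 1.

1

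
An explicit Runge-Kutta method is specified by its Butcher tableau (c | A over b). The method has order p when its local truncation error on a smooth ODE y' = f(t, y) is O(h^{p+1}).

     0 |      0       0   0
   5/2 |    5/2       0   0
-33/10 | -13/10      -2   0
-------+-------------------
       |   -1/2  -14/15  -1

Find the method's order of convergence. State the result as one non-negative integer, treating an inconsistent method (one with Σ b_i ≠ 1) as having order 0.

b = (-1/2, -14/15, -1)
c = (0, 5/2, -33/10)
Ac = (0, 0, -5)
Σ b_i: (-1/2)·1 + (-14/15)·1 + (-1)·1 = -73/30 ≠ 1 ⇒ order 0.

0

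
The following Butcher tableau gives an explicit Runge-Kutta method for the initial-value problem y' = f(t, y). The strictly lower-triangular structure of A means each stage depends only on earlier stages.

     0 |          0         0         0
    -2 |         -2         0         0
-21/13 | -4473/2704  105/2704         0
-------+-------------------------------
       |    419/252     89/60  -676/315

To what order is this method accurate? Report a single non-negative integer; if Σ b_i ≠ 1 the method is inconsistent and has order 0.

3

b = (419/252, 89/60, -676/315)
c = (0, -2, -21/13)
Ac = (0, 0, -105/1352)
Σ b_i: 419/252·1 + 89/60·1 + (-676/315)·1 = 1 ✓
b·c: 89/60·(-2) + (-676/315)·(-21/13) = 1/2 ✓
b·c²: 89/60·4 + (-676/315)·441/169 = 1/3 ✓
b·Ac: (-676/315)·(-105/1352) = 1/6 ✓; 3 stages ⇒ order 3.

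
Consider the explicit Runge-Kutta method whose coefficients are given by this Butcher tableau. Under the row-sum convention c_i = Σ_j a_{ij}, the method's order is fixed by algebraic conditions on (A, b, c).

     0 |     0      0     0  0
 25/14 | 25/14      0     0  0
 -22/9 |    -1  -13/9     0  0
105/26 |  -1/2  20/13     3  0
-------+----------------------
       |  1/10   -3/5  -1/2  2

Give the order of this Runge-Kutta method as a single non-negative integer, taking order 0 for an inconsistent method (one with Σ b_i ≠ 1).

1

b = (1/10, -3/5, -1/2, 2)
c = (0, 25/14, -22/9, 105/26)
Ac = (0, 0, -325/126, -1252/273)
Σ b_i: 1/10·1 + (-3/5)·1 + (-1/2)·1 + 2·1 = 1 ✓
b·c: (-3/5)·25/14 + (-1/2)·(-22/9) + 2·105/26 = 13477/1638 ≠ 1/2 ⇒ order 1.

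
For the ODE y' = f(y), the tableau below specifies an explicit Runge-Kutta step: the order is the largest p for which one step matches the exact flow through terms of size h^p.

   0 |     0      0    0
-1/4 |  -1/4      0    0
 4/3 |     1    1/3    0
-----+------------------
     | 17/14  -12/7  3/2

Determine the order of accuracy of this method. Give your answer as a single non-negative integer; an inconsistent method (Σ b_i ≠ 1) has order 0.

1

b = (17/14, -12/7, 3/2)
c = (0, -1/4, 4/3)
Ac = (0, 0, -1/12)
Σ b_i: 17/14·1 + (-12/7)·1 + 3/2·1 = 1 ✓
b·c: (-12/7)·(-1/4) + 3/2·4/3 = 17/7 ≠ 1/2 ⇒ order 1.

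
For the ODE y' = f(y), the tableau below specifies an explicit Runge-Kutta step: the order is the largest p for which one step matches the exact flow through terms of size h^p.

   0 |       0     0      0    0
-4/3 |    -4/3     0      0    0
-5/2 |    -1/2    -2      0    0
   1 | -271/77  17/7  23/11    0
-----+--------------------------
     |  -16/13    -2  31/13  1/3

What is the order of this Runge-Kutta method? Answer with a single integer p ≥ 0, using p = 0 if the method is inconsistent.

b = (-16/13, -2, 31/13, 1/3)
c = (0, -4/3, -5/2, 1)
Ac = (0, 0, 8/3, -3911/462)
Σ b_i: (-16/13)·1 + (-2)·1 + 31/13·1 + 1/3·1 = -20/39 ≠ 1 ⇒ order 0.

0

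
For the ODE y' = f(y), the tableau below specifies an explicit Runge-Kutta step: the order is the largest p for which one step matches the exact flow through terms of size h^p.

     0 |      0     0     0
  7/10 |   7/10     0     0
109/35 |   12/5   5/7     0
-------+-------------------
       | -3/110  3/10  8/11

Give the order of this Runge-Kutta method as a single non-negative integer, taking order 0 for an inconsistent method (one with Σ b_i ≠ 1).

b = (-3/110, 3/10, 8/11)
c = (0, 7/10, 109/35)
Ac = (0, 0, 1/2)
Σ b_i: (-3/110)·1 + 3/10·1 + 8/11·1 = 1 ✓
b·c: 3/10·7/10 + 8/11·109/35 = 19057/7700 ≠ 1/2 ⇒ order 1.

1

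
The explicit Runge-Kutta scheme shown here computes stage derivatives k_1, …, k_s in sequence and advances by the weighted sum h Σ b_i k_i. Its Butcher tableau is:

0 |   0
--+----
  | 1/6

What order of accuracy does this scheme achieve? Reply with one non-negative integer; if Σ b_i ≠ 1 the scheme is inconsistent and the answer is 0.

0

b = (1/6)
c = (0)
Σ b_i: 1/6·1 = 1/6 ≠ 1 ⇒ order 0.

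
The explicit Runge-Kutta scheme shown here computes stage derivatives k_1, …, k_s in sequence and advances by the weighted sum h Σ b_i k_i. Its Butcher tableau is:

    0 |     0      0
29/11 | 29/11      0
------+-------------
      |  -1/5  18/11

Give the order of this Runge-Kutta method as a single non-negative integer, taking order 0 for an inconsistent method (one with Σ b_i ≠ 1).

0

b = (-1/5, 18/11)
c = (0, 29/11)
Σ b_i: (-1/5)·1 + 18/11·1 = 79/55 ≠ 1 ⇒ order 0.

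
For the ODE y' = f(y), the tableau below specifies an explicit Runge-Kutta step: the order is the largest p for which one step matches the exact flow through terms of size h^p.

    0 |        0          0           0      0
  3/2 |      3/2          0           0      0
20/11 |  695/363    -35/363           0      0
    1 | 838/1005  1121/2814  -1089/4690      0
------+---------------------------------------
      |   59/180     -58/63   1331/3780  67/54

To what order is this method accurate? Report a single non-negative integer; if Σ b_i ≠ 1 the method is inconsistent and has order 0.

b = (59/180, -58/63, 1331/3780, 67/54)
c = (0, 3/2, 20/11, 1)
Ac = (0, 0, -35/242, 47/268)
Σ b_i: 59/180·1 + (-58/63)·1 + 1331/3780·1 + 67/54·1 = 1 ✓
b·c: (-58/63)·3/2 + 1331/3780·20/11 + 67/54·1 = 1/2 ✓
b·c²: (-58/63)·9/4 + 1331/3780·400/121 + 67/54·1 = 1/3 ✓
b·Ac: 1331/3780·(-35/242) + 67/54·47/268 = 1/6 ✓
b·c³: (-58/63)·27/8 + 1331/3780·8000/1331 + 67/54·1 = 1/4 ✓
b·(c∘Ac): 1331/3780·(-350/1331) + 67/54·47/268 = 1/8 ✓
b·Ac²: 1331/3780·(-105/484) + 67/54·69/536 = 1/12 ✓
b·A²c: 67/54·9/268 = 1/24 ✓; 4 stages ⇒ order 4.

4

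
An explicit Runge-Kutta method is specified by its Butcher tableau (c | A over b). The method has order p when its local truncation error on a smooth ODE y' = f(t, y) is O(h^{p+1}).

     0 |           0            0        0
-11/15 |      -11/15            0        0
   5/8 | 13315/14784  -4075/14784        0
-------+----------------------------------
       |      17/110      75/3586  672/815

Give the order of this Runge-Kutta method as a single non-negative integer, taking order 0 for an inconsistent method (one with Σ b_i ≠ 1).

b = (17/110, 75/3586, 672/815)
c = (0, -11/15, 5/8)
Ac = (0, 0, 815/4032)
Σ b_i: 17/110·1 + 75/3586·1 + 672/815·1 = 1 ✓
b·c: 75/3586·(-11/15) + 672/815·5/8 = 1/2 ✓
b·c²: 75/3586·121/225 + 672/815·25/64 = 1/3 ✓
b·Ac: 672/815·815/4032 = 1/6 ✓; 3 stages ⇒ order 3.

3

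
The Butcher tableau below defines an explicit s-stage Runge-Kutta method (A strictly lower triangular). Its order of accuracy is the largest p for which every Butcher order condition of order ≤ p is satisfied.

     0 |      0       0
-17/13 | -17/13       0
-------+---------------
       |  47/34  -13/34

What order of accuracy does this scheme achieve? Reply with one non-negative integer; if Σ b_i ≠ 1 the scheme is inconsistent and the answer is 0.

2

b = (47/34, -13/34)
c = (0, -17/13)
Σ b_i: 47/34·1 + (-13/34)·1 = 1 ✓
b·c: (-13/34)·(-17/13) = 1/2 ✓; 2 stages ⇒ order 2.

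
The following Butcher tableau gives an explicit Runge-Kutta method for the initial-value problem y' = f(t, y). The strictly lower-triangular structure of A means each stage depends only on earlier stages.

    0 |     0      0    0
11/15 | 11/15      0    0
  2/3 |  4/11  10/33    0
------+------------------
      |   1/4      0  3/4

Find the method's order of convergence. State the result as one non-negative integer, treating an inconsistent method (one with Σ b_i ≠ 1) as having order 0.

b = (1/4, 0, 3/4)
c = (0, 11/15, 2/3)
Ac = (0, 0, 2/9)
Σ b_i: 1/4·1 + 3/4·1 = 1 ✓
b·c: 3/4·2/3 = 1/2 ✓
b·c²: 3/4·4/9 = 1/3 ✓
b·Ac: 3/4·2/9 = 1/6 ✓; 3 stages ⇒ order 3.

3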